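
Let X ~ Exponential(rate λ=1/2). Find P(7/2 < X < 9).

P(7/2 < X < 9) = ∫_{7/2}^{9} f(x) dx
where f(x) = \frac{e^{- \frac{x}{2}}}{2}
= - \frac{1}{e^{\frac{9}{2}}} + e^{- \frac{7}{4}}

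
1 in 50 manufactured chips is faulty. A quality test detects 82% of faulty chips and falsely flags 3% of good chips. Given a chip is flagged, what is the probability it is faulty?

Let D = the rare event, + = positive/flagged.
P(D) = 1/50
P(+|D) = 82/100 = 41/50
P(+|D') = 3/100
P(+) = P(+|D)P(D) + P(+|D')P(D')
     = \frac{41}{50} × \frac{1}{50} + \frac{3}{100} × \frac{49}{50}
     = \frac{229}{5000}
P(D|+) = P(+|D)P(D)/P(+) = \frac{82}{229}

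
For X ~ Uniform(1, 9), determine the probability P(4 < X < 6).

P(4 < X < 6) = ∫_{4}^{6} f(x) dx
where f(x) = \frac{1}{8}
= \frac{1}{4}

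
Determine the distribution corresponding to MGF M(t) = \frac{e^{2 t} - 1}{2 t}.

The MGF M(t) = \frac{e^{2 t} - 1}{2 t} is the standard form for the Uniform distribution.
Comparing with the known MGF formula identifies: Uniform(0, 2)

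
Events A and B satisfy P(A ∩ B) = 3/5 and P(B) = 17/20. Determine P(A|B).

P(A|B) = P(A ∩ B) / P(B)
= (3/5) / (17/20)
= 12/17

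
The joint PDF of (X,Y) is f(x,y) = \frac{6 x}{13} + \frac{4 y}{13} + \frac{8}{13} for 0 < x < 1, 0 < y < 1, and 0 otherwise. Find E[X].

E[X] = ∫_0^1 ∫_0^1 x × f(x,y) dy dx
= ∫_0^1 ∫_0^1 x × (\frac{6 x}{13} + \frac{4 y}{13} + \frac{8}{13}) dy dx
= \frac{7}{13}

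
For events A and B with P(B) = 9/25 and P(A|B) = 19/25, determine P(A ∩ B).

By definition, P(A|B) = P(A ∩ B) / P(B)
So P(A ∩ B) = P(A|B) × P(B)
= 19/25 × 9/25
= 171/625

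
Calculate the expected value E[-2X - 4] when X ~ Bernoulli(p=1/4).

For X ~ Bernoulli(p=1/4):
E[X] = \frac{1}{4}
E[-2X - 4] = -2 × E[X] - 4 = - \frac{9}{2}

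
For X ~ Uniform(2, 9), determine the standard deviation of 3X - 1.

For X ~ Uniform(2, 9):
Var(X) = \frac{49}{12}
SD(X) = √(Var(X)) = √(\frac{49}{12}) = \frac{7 \sqrt{3}}{6}
SD(3X - 1) = |3| × SD(X) = 3 × \frac{7 \sqrt{3}}{6} = \frac{7 \sqrt{3}}{2}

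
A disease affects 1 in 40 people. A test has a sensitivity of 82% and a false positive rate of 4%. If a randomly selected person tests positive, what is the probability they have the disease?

Let D = the rare event, + = positive/flagged.
P(D) = 1/40
P(+|D) = 82/100 = 41/50
P(+|D') = 4/100 = 1/25
P(+) = P(+|D)P(D) + P(+|D')P(D')
     = \frac{41}{50} × \frac{1}{40} + \frac{1}{25} × \frac{39}{40}
     = \frac{119}{2000}
P(D|+) = P(+|D)P(D)/P(+) = \frac{41}{119}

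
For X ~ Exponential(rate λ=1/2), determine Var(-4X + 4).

For X ~ Exponential(rate λ=1/2):
Var(X) = 4
Var(-4X + 4) = (-4)² × Var(X) = 16 × 4 = 64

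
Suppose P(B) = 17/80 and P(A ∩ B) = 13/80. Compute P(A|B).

P(A|B) = P(A ∩ B) / P(B)
= (13/80) / (17/80)
= 13/17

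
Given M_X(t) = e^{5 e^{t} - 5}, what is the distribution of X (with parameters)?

The MGF M(t) = e^{5 e^{t} - 5} is the standard form for the Poisson distribution.
Comparing with the known MGF formula identifies: Poisson(λ=5)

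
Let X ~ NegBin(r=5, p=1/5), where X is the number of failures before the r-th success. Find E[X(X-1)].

E[X(X-1)] = E[X² - X] = E[X²] - E[X]
E[X] = 20
E[X²] = Var(X) + (E[X])² = 100 + (20)² = 500
E[X(X-1)] = 500 - 20 = 480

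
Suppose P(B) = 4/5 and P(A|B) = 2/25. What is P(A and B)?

By definition, P(A|B) = P(A ∩ B) / P(B)
So P(A ∩ B) = P(A|B) × P(B)
= 2/25 × 4/5
= 8/125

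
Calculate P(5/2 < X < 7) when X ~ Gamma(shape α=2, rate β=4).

P(5/2 < X < 7) = ∫_{5/2}^{7} f(x) dx
where f(x) = 16 x e^{- 4 x}
= \frac{-29 + 11 e^{18}}{e^{28}}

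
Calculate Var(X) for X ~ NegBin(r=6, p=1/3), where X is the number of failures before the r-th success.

For X ~ NegBin(r=6, p=1/3), where X is the number of failures before the r-th success:
Var(X) = 36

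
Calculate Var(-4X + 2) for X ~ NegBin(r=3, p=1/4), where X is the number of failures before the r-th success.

For X ~ NegBin(r=3, p=1/4), where X is the number of failures before the r-th success:
Var(X) = 36
Var(-4X + 2) = (-4)² × Var(X) = 16 × 36 = 576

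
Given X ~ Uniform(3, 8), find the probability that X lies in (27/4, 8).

P(27/4 < X < 8) = ∫_{27/4}^{8} f(x) dx
where f(x) = \frac{1}{5}
= \frac{1}{4}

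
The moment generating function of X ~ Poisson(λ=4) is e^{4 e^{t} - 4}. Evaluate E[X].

To find E[X], compute M^(1)(0):
M^(1)(t) = 4 e^{t} e^{4 e^{t} - 4}
M^(1)(0) = 4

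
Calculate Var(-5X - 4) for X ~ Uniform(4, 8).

For X ~ Uniform(4, 8):
Var(X) = \frac{4}{3}
Var(-5X - 4) = (-5)² × Var(X) = 25 × \frac{4}{3} = \frac{100}{3}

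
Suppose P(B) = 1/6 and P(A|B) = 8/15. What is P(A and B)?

By definition, P(A|B) = P(A ∩ B) / P(B)
So P(A ∩ B) = P(A|B) × P(B)
= 8/15 × 1/6
= 4/45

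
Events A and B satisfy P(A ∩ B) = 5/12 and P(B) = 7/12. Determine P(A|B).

P(A|B) = P(A ∩ B) / P(B)
= (5/12) / (7/12)
= 5/7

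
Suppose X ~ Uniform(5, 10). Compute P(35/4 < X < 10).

P(35/4 < X < 10) = ∫_{35/4}^{10} f(x) dx
where f(x) = \frac{1}{5}
= \frac{1}{4}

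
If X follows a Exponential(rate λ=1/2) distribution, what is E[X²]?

Using the identity E[X²] = Var(X) + (E[X])²:
E[X] = 2
Var(X) = 4
E[X²] = 4 + (2)²
= 8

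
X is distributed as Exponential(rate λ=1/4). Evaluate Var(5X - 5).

For X ~ Exponential(rate λ=1/4):
Var(X) = 16
Var(5X - 5) = (5)² × Var(X) = 25 × 16 = 400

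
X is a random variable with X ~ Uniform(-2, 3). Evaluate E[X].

For X ~ Uniform(-2, 3), the expected value is:
E[X] = \frac{1}{2}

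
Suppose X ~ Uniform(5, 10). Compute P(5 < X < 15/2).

P(5 < X < 15/2) = ∫_{5}^{15/2} f(x) dx
where f(x) = \frac{1}{5}
= \frac{1}{2}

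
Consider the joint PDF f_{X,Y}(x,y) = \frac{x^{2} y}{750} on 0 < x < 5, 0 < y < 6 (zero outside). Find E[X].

f_X(x) = ∫_0^6 \frac{x^{2} y}{750} dy = \frac{3 x^{2}}{125}
E[X] = ∫_0^5 x × (\frac{3 x^{2}}{125}) dx = \frac{15}{4}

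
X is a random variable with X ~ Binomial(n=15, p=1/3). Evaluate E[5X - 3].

For X ~ Binomial(n=15, p=1/3):
E[X] = 5
E[5X - 3] = 5 × E[X] - 3 = 22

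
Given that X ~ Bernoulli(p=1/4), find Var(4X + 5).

For X ~ Bernoulli(p=1/4):
Var(X) = \frac{3}{16}
Var(4X + 5) = (4)² × Var(X) = 16 × \frac{3}{16} = 3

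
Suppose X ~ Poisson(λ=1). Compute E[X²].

Using the identity E[X²] = Var(X) + (E[X])²:
E[X] = 1
Var(X) = 1
E[X²] = 1 + (1)²
= 2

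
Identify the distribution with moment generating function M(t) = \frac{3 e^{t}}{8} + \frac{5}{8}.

The MGF M(t) = \frac{3 e^{t}}{8} + \frac{5}{8} is the standard form for the Bernoulli distribution.
Comparing with the known MGF formula identifies: Bernoulli(p=3/8)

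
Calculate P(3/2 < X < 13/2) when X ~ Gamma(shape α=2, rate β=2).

P(3/2 < X < 13/2) = ∫_{3/2}^{13/2} f(x) dx
where f(x) = 4 x e^{- 2 x}
= \frac{2 \left(-7 + 2 e^{10}\right)}{e^{13}}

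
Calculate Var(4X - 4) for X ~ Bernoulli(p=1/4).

For X ~ Bernoulli(p=1/4):
Var(X) = \frac{3}{16}
Var(4X - 4) = (4)² × Var(X) = 16 × \frac{3}{16} = 3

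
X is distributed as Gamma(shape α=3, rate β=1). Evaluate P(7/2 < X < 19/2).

P(7/2 < X < 19/2) = ∫_{7/2}^{19/2} f(x) dx
where f(x) = \frac{x^{2} e^{- x}}{2}
= \frac{5 \left(-89 + 17 e^{6}\right)}{8 e^{\frac{19}{2}}}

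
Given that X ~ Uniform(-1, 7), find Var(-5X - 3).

For X ~ Uniform(-1, 7):
Var(X) = \frac{16}{3}
Var(-5X - 3) = (-5)² × Var(X) = 25 × \frac{16}{3} = \frac{400}{3}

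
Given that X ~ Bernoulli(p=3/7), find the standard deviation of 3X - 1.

For X ~ Bernoulli(p=3/7):
Var(X) = \frac{12}{49}
SD(X) = √(Var(X)) = √(\frac{12}{49}) = \frac{2 \sqrt{3}}{7}
SD(3X - 1) = |3| × SD(X) = 3 × \frac{2 \sqrt{3}}{7} = \frac{6 \sqrt{3}}{7}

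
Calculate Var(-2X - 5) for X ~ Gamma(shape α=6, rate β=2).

For X ~ Gamma(shape α=6, rate β=2):
Var(X) = \frac{3}{2}
Var(-2X - 5) = (-2)² × Var(X) = 4 × \frac{3}{2} = 6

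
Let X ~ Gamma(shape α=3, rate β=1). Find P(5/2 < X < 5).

P(5/2 < X < 5) = ∫_{5/2}^{5} f(x) dx
where f(x) = \frac{x^{2} e^{- x}}{2}
= - \frac{37}{2 e^{5}} + \frac{53}{8 e^{\frac{5}{2}}}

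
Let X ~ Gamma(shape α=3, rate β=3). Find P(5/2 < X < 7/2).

P(5/2 < X < 7/2) = ∫_{5/2}^{7/2} f(x) dx
where f(x) = \frac{27 x^{2} e^{- 3 x}}{2}
= \frac{-533 + 293 e^{3}}{8 e^{\frac{21}{2}}}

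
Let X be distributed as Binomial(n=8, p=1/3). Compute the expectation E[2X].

For X ~ Binomial(n=8, p=1/3):
E[X] = \frac{8}{3}
E[2X] = 2 × E[X] + 0 = \frac{16}{3}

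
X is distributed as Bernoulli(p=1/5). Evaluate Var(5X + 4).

For X ~ Bernoulli(p=1/5):
Var(X) = \frac{4}{25}
Var(5X + 4) = (5)² × Var(X) = 25 × \frac{4}{25} = 4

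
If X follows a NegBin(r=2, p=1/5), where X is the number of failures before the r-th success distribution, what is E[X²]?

Using the identity E[X²] = Var(X) + (E[X])²:
E[X] = 8
Var(X) = 40
E[X²] = 40 + (8)²
= 104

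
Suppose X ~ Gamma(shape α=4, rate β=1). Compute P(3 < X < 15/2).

P(3 < X < 15/2) = ∫_{3}^{15/2} f(x) dx
where f(x) = \frac{x^{3} e^{- x}}{6}
= - \frac{1711}{16 e^{\frac{15}{2}}} + \frac{13}{e^{3}}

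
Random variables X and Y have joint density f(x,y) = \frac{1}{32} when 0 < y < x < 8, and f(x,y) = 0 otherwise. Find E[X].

f_X(x) = ∫_0^x \frac{1}{32} dy = \frac{x}{32}
E[X] = ∫_0^8 x × (\frac{x}{32}) dx = \frac{16}{3}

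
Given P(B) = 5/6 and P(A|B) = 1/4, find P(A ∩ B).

By definition, P(A|B) = P(A ∩ B) / P(B)
So P(A ∩ B) = P(A|B) × P(B)
= 1/4 × 5/6
= 5/24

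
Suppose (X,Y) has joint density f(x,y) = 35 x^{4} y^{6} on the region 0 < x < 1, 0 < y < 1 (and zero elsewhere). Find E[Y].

E[Y] = ∫_0^1 ∫_0^1 y × f(x,y) dx dy
= \frac{7}{8}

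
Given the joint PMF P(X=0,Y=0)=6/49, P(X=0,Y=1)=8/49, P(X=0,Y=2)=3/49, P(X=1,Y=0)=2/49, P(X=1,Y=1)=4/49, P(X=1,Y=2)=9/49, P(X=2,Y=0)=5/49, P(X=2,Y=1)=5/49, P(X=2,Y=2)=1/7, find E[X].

First find marginal of X:
P(X=0) = 17/49
P(X=1) = 15/49
P(X=2) = 17/49
E[X] = 0 × 17/49 + 1 × 15/49 + 2 × 17/49 = 1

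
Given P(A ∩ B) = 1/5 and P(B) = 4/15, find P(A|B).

P(A|B) = P(A ∩ B) / P(B)
= (1/5) / (4/15)
= 3/4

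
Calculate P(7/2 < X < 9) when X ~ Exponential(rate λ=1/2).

P(7/2 < X < 9) = ∫_{7/2}^{9} f(x) dx
where f(x) = \frac{e^{- \frac{x}{2}}}{2}
= - \frac{1}{e^{\frac{9}{2}}} + e^{- \frac{7}{4}}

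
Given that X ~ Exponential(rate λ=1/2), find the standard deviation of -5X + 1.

For X ~ Exponential(rate λ=1/2):
Var(X) = 4
SD(X) = √(Var(X)) = √(4) = 2
SD(-5X + 1) = |-5| × SD(X) = 5 × 2 = 10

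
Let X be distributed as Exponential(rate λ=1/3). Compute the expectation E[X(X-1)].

E[X(X-1)] = E[X² - X] = E[X²] - E[X]
E[X] = 3
E[X²] = Var(X) + (E[X])² = 9 + (3)² = 18
E[X(X-1)] = 18 - 3 = 15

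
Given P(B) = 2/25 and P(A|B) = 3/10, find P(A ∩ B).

By definition, P(A|B) = P(A ∩ B) / P(B)
So P(A ∩ B) = P(A|B) × P(B)
= 3/10 × 2/25
= 3/125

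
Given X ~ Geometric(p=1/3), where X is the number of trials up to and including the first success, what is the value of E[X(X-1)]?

E[X(X-1)] = E[X² - X] = E[X²] - E[X]
E[X] = 3
E[X²] = Var(X) + (E[X])² = 6 + (3)² = 15
E[X(X-1)] = 15 - 3 = 12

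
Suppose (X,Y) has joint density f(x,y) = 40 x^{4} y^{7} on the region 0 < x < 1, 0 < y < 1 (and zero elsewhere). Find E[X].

E[X] = ∫_0^1 ∫_0^1 x × f(x,y) dy dx
= ∫_0^1 ∫_0^1 x × (40 x^{4} y^{7}) dy dx
= \frac{5}{6}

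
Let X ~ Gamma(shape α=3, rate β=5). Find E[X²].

Using the identity E[X²] = Var(X) + (E[X])²:
E[X] = \frac{3}{5}
Var(X) = \frac{3}{25}
E[X²] = \frac{3}{25} + (\frac{3}{5})²
= \frac{12}{25}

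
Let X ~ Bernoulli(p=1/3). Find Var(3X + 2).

For X ~ Bernoulli(p=1/3):
Var(X) = \frac{2}{9}
Var(3X + 2) = (3)² × Var(X) = 9 × \frac{2}{9} = 2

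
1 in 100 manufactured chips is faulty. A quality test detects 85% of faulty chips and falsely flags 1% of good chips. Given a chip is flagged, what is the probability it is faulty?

Let D = the rare event, + = positive/flagged.
P(D) = 1/100
P(+|D) = 85/100 = 17/20
P(+|D') = 1/100
P(+) = P(+|D)P(D) + P(+|D')P(D')
     = \frac{17}{20} × \frac{1}{100} + \frac{1}{100} × \frac{99}{100}
     = \frac{23}{1250}
P(D|+) = P(+|D)P(D)/P(+) = \frac{85}{184}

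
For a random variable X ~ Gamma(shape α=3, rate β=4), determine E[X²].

Using the identity E[X²] = Var(X) + (E[X])²:
E[X] = \frac{3}{4}
Var(X) = \frac{3}{16}
E[X²] = \frac{3}{16} + (\frac{3}{4})²
= \frac{3}{4}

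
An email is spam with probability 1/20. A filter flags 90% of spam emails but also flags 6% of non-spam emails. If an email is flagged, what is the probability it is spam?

Let D = the rare event, + = positive/flagged.
P(D) = 1/20
P(+|D) = 90/100 = 9/10
P(+|D') = 6/100 = 3/50
P(+) = P(+|D)P(D) + P(+|D')P(D')
     = \frac{9}{10} × \frac{1}{20} + \frac{3}{50} × \frac{19}{20}
     = \frac{51}{500}
P(D|+) = P(+|D)P(D)/P(+) = \frac{15}{34}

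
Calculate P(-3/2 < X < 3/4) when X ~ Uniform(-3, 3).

P(-3/2 < X < 3/4) = ∫_{-3/2}^{3/4} f(x) dx
where f(x) = \frac{1}{6}
= \frac{3}{8}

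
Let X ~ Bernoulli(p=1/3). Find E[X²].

Using the identity E[X²] = Var(X) + (E[X])²:
E[X] = \frac{1}{3}
Var(X) = \frac{2}{9}
E[X²] = \frac{2}{9} + (\frac{1}{3})²
= \frac{1}{3}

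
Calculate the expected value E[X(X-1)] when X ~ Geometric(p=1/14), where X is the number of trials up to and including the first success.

E[X(X-1)] = E[X² - X] = E[X²] - E[X]
E[X] = 14
E[X²] = Var(X) + (E[X])² = 182 + (14)² = 378
E[X(X-1)] = 378 - 14 = 364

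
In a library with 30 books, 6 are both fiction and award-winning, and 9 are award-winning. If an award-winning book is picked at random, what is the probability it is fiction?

P(A ∩ B) = 6/30 = 1/5
P(B) = 9/30 = 3/10
P(A|B) = P(A ∩ B) / P(B) = (1/5) / (3/10) = 2/3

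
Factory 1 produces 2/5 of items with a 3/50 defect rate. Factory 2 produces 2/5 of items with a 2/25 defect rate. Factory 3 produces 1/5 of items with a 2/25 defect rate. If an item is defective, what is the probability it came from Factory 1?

Using Bayes' theorem:
P(F1) = 2/5, P(D|F1) = 3/50
P(F2) = 2/5, P(D|F2) = 2/25
P(F3) = 1/5, P(D|F3) = 2/25
P(D) = P(D|F1)P(F1) + P(D|F2)P(F2) + P(D|F3)P(F3)
     = \frac{9}{125}
P(F1|D) = P(D|F1)P(F1) / P(D)
= \frac{1}{3}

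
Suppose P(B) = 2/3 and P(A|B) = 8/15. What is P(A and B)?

By definition, P(A|B) = P(A ∩ B) / P(B)
So P(A ∩ B) = P(A|B) × P(B)
= 8/15 × 2/3
= 16/45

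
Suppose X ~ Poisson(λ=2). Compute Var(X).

For X ~ Poisson(λ=2):
Var(X) = 2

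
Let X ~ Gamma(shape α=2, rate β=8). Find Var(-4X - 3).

For X ~ Gamma(shape α=2, rate β=8):
Var(X) = \frac{1}{32}
Var(-4X - 3) = (-4)² × Var(X) = 16 × \frac{1}{32} = \frac{1}{2}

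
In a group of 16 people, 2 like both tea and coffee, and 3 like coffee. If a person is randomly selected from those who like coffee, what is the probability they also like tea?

P(A ∩ B) = 2/16 = 1/8
P(B) = 3/16
P(A|B) = P(A ∩ B) / P(B) = (1/8) / (3/16) = 2/3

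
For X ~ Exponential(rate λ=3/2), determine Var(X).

For X ~ Exponential(rate λ=3/2):
Var(X) = \frac{4}{9}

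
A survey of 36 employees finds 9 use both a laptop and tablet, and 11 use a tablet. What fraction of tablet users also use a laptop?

P(A ∩ B) = 9/36 = 1/4
P(B) = 11/36
P(A|B) = P(A ∩ B) / P(B) = (1/4) / (11/36) = 9/11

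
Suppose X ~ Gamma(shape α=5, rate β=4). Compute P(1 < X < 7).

P(1 < X < 7) = ∫_{1}^{7} f(x) dx
where f(x) = \frac{128 x^{4} e^{- 4 x}}{3}
= \frac{-89071 + 103 e^{24}}{3 e^{28}}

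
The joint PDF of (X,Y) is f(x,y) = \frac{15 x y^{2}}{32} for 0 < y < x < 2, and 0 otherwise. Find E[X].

f_X(x) = ∫_0^x \frac{15 x y^{2}}{32} dy = \frac{5 x^{4}}{32}
E[X] = ∫_0^2 x × (\frac{5 x^{4}}{32}) dx = \frac{5}{3}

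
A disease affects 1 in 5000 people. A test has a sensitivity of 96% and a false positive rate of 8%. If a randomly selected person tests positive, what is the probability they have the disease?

Let D = the rare event, + = positive/flagged.
P(D) = 1/5000
P(+|D) = 96/100 = 24/25
P(+|D') = 8/100 = 2/25
P(+) = P(+|D)P(D) + P(+|D')P(D')
     = \frac{24}{25} × \frac{1}{5000} + \frac{2}{25} × \frac{4999}{5000}
     = \frac{5011}{62500}
P(D|+) = P(+|D)P(D)/P(+) = \frac{12}{5011}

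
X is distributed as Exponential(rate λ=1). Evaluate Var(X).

For X ~ Exponential(rate λ=1):
Var(X) = 1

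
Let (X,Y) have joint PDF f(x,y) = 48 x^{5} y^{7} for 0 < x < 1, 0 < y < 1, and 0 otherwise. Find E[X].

E[X] = ∫_0^1 ∫_0^1 x × f(x,y) dy dx
= ∫_0^1 ∫_0^1 x × (48 x^{5} y^{7}) dy dx
= \frac{6}{7}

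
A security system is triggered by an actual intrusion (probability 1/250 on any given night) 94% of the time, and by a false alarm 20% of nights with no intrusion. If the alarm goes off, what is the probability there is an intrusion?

Let D = the rare event, + = positive/flagged.
P(D) = 1/250
P(+|D) = 94/100 = 47/50
P(+|D') = 20/100 = 1/5
P(+) = P(+|D)P(D) + P(+|D')P(D')
     = \frac{47}{50} × \frac{1}{250} + \frac{1}{5} × \frac{249}{250}
     = \frac{2537}{12500}
P(D|+) = P(+|D)P(D)/P(+) = \frac{47}{2537}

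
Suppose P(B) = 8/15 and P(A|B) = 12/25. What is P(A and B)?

By definition, P(A|B) = P(A ∩ B) / P(B)
So P(A ∩ B) = P(A|B) × P(B)
= 12/25 × 8/15
= 32/125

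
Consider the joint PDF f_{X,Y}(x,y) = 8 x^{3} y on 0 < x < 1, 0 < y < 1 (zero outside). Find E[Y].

E[Y] = ∫_0^1 ∫_0^1 y × f(x,y) dx dy
= \frac{2}{3}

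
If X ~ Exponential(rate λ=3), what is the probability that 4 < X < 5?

P(4 < X < 5) = ∫_{4}^{5} f(x) dx
where f(x) = 3 e^{- 3 x}
= - \frac{1 - e^{3}}{e^{15}}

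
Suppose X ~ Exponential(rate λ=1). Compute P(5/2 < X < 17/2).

P(5/2 < X < 17/2) = ∫_{5/2}^{17/2} f(x) dx
where f(x) = e^{- x}
= - \frac{1 - e^{6}}{e^{\frac{17}{2}}}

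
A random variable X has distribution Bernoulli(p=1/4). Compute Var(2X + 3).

For X ~ Bernoulli(p=1/4):
Var(X) = \frac{3}{16}
Var(2X + 3) = (2)² × Var(X) = 4 × \frac{3}{16} = \frac{3}{4}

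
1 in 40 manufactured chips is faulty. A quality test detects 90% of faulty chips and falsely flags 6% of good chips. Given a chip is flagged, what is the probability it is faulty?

Let D = the rare event, + = positive/flagged.
P(D) = 1/40
P(+|D) = 90/100 = 9/10
P(+|D') = 6/100 = 3/50
P(+) = P(+|D)P(D) + P(+|D')P(D')
     = \frac{9}{10} × \frac{1}{40} + \frac{3}{50} × \frac{39}{40}
     = \frac{81}{1000}
P(D|+) = P(+|D)P(D)/P(+) = \frac{5}{18}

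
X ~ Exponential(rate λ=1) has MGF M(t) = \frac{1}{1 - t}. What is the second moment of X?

To find E[X^2], compute M^(2)(0):
M^(1)(t) = \frac{1}{\left(1 - t\right)^{2}}
M^(2)(t) = \frac{2}{\left(1 - t\right)^{3}}
M^(2)(0) = 2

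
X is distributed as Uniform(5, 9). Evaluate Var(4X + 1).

For X ~ Uniform(5, 9):
Var(X) = \frac{4}{3}
Var(4X + 1) = (4)² × Var(X) = 16 × \frac{4}{3} = \frac{64}{3}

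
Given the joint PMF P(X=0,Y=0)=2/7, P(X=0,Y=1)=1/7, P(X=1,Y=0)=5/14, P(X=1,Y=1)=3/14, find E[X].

First find marginal of X:
P(X=0) = 3/7
P(X=1) = 4/7
E[X] = 0 × 3/7 + 1 × 4/7 = 4/7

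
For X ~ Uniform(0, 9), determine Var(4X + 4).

For X ~ Uniform(0, 9):
Var(X) = \frac{27}{4}
Var(4X + 4) = (4)² × Var(X) = 16 × \frac{27}{4} = 108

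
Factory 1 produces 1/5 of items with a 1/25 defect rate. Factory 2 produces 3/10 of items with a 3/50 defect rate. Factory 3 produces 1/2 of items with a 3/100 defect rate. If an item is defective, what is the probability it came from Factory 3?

Using Bayes' theorem:
P(F1) = 1/5, P(D|F1) = 1/25
P(F2) = 3/10, P(D|F2) = 3/50
P(F3) = 1/2, P(D|F3) = 3/100
P(D) = P(D|F1)P(F1) + P(D|F2)P(F2) + P(D|F3)P(F3)
     = \frac{41}{1000}
P(F3|D) = P(D|F3)P(F3) / P(D)
= \frac{15}{41}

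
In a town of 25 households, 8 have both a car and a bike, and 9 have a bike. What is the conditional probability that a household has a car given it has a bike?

P(A ∩ B) = 8/25
P(B) = 9/25
P(A|B) = P(A ∩ B) / P(B) = (8/25) / (9/25) = 8/9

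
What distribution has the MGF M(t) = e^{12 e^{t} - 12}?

The MGF M(t) = e^{12 e^{t} - 12} is the standard form for the Poisson distribution.
Comparing with the known MGF formula identifies: Poisson(λ=12)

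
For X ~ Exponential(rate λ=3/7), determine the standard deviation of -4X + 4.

For X ~ Exponential(rate λ=3/7):
Var(X) = \frac{49}{9}
SD(X) = √(Var(X)) = √(\frac{49}{9}) = \frac{7}{3}
SD(-4X + 4) = |-4| × SD(X) = 4 × \frac{7}{3} = \frac{28}{3}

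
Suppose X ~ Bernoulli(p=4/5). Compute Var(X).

For X ~ Bernoulli(p=4/5):
Var(X) = \frac{4}{25}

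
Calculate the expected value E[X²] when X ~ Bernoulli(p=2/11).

Using the identity E[X²] = Var(X) + (E[X])²:
E[X] = \frac{2}{11}
Var(X) = \frac{18}{121}
E[X²] = \frac{18}{121} + (\frac{2}{11})²
= \frac{2}{11}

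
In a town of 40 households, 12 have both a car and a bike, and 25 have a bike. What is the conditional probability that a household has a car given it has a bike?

P(A ∩ B) = 12/40 = 3/10
P(B) = 25/40 = 5/8
P(A|B) = P(A ∩ B) / P(B) = (3/10) / (5/8) = 12/25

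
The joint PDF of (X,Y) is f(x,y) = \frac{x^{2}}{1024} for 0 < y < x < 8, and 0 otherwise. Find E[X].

f_X(x) = ∫_0^x \frac{x^{2}}{1024} dy = \frac{x^{3}}{1024}
E[X] = ∫_0^8 x × (\frac{x^{3}}{1024}) dx = \frac{32}{5}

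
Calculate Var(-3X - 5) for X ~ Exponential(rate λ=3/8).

For X ~ Exponential(rate λ=3/8):
Var(X) = \frac{64}{9}
Var(-3X - 5) = (-3)² × Var(X) = 9 × \frac{64}{9} = 64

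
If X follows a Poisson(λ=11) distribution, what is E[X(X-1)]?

E[X(X-1)] = E[X² - X] = E[X²] - E[X]
E[X] = 11
E[X²] = Var(X) + (E[X])² = 11 + (11)² = 132
E[X(X-1)] = 132 - 11 = 121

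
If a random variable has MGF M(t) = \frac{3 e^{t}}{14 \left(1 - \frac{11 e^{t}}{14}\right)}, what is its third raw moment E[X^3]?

To find E[X^3], compute M^(3)(0):
M^(1)(t) = \frac{3 e^{t}}{14 \left(1 - \frac{11 e^{t}}{14}\right)} + \frac{33 e^{2 t}}{196 \left(1 - \frac{11 e^{t}}{14}\right)^{2}}
M^(2)(t) = \frac{3 e^{t}}{14 \left(1 - \frac{11 e^{t}}{14}\right)} + \frac{99 e^{2 t}}{196 \left(1 - \frac{11 e^{t}}{14}\right)^{2}} + \frac{363 e^{3 t}}{1372 \left(1 - \frac{11 e^{t}}{14}\right)^{3}}
M^(3)(t) = \frac{3 e^{t}}{14 \left(1 - \frac{11 e^{t}}{14}\right)} + \frac{33 e^{2 t}}{28 \left(1 - \frac{11 e^{t}}{14}\right)^{2}} + \frac{1089 e^{3 t}}{686 \left(1 - \frac{11 e^{t}}{14}\right)^{3}} + \frac{11979 e^{4 t}}{19208 \left(1 - \frac{11 e^{t}}{14}\right)^{4}}
M^(3)(0) = \frac{4354}{9}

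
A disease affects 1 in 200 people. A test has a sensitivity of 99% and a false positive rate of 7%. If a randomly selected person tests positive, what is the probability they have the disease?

Let D = the rare event, + = positive/flagged.
P(D) = 1/200
P(+|D) = 99/100
P(+|D') = 7/100
P(+) = P(+|D)P(D) + P(+|D')P(D')
     = \frac{99}{100} × \frac{1}{200} + \frac{7}{100} × \frac{199}{200}
     = \frac{373}{5000}
P(D|+) = P(+|D)P(D)/P(+) = \frac{99}{1492}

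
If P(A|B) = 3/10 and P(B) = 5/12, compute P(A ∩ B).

By definition, P(A|B) = P(A ∩ B) / P(B)
So P(A ∩ B) = P(A|B) × P(B)
= 3/10 × 5/12
= 1/8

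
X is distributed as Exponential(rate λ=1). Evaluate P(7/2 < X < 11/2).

P(7/2 < X < 11/2) = ∫_{7/2}^{11/2} f(x) dx
where f(x) = e^{- x}
= - \frac{1 - e^{2}}{e^{\frac{11}{2}}}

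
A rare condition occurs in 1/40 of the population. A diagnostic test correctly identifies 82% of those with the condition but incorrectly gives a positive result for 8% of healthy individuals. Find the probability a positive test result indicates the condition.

Let D = the rare event, + = positive/flagged.
P(D) = 1/40
P(+|D) = 82/100 = 41/50
P(+|D') = 8/100 = 2/25
P(+) = P(+|D)P(D) + P(+|D')P(D')
     = \frac{41}{50} × \frac{1}{40} + \frac{2}{25} × \frac{39}{40}
     = \frac{197}{2000}
P(D|+) = P(+|D)P(D)/P(+) = \frac{41}{197}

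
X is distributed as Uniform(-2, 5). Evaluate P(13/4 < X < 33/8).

P(13/4 < X < 33/8) = ∫_{13/4}^{33/8} f(x) dx
where f(x) = \frac{1}{7}
= \frac{1}{8}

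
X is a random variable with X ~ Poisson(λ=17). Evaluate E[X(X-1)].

E[X(X-1)] = E[X² - X] = E[X²] - E[X]
E[X] = 17
E[X²] = Var(X) + (E[X])² = 17 + (17)² = 306
E[X(X-1)] = 306 - 17 = 289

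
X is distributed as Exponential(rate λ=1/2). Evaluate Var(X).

For X ~ Exponential(rate λ=1/2):
Var(X) = 4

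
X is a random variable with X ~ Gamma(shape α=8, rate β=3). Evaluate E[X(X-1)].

E[X(X-1)] = E[X² - X] = E[X²] - E[X]
E[X] = \frac{8}{3}
E[X²] = Var(X) + (E[X])² = \frac{8}{9} + (\frac{8}{3})² = 8
E[X(X-1)] = 8 - \frac{8}{3} = \frac{16}{3}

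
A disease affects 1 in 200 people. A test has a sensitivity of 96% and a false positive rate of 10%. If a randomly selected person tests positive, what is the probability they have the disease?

Let D = the rare event, + = positive/flagged.
P(D) = 1/200
P(+|D) = 96/100 = 24/25
P(+|D') = 10/100 = 1/10
P(+) = P(+|D)P(D) + P(+|D')P(D')
     = \frac{24}{25} × \frac{1}{200} + \frac{1}{10} × \frac{199}{200}
     = \frac{1043}{10000}
P(D|+) = P(+|D)P(D)/P(+) = \frac{48}{1043}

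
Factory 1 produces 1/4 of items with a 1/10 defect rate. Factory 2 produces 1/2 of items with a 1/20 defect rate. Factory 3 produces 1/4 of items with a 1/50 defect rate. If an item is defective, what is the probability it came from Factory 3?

Using Bayes' theorem:
P(F1) = 1/4, P(D|F1) = 1/10
P(F2) = 1/2, P(D|F2) = 1/20
P(F3) = 1/4, P(D|F3) = 1/50
P(D) = P(D|F1)P(F1) + P(D|F2)P(F2) + P(D|F3)P(F3)
     = \frac{11}{200}
P(F3|D) = P(D|F3)P(F3) / P(D)
= \frac{1}{11}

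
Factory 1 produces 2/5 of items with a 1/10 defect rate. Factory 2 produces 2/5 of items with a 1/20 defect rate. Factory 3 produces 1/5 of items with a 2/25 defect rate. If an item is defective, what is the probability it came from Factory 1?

Using Bayes' theorem:
P(F1) = 2/5, P(D|F1) = 1/10
P(F2) = 2/5, P(D|F2) = 1/20
P(F3) = 1/5, P(D|F3) = 2/25
P(D) = P(D|F1)P(F1) + P(D|F2)P(F2) + P(D|F3)P(F3)
     = \frac{19}{250}
P(F1|D) = P(D|F1)P(F1) / P(D)
= \frac{10}{19}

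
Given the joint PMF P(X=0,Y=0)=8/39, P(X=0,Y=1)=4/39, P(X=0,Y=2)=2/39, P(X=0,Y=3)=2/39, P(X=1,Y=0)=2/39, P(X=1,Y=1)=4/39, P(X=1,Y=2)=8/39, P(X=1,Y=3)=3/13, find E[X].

First find marginal of X:
P(X=0) = 16/39
P(X=1) = 23/39
E[X] = 0 × 16/39 + 1 × 23/39 = 23/39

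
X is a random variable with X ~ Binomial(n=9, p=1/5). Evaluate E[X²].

Using the identity E[X²] = Var(X) + (E[X])²:
E[X] = \frac{9}{5}
Var(X) = \frac{36}{25}
E[X²] = \frac{36}{25} + (\frac{9}{5})²
= \frac{117}{25}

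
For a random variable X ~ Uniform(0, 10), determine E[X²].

Using the identity E[X²] = Var(X) + (E[X])²:
E[X] = 5
Var(X) = \frac{25}{3}
E[X²] = \frac{25}{3} + (5)²
= \frac{100}{3}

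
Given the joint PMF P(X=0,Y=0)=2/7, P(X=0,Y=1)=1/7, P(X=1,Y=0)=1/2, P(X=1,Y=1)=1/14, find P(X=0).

P(X=0) = P(X=0,Y=0) + P(X=0,Y=1)
= 2/7 + 1/7
= 3/7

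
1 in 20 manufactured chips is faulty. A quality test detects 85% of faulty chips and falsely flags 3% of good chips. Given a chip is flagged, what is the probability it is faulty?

Let D = the rare event, + = positive/flagged.
P(D) = 1/20
P(+|D) = 85/100 = 17/20
P(+|D') = 3/100
P(+) = P(+|D)P(D) + P(+|D')P(D')
     = \frac{17}{20} × \frac{1}{20} + \frac{3}{100} × \frac{19}{20}
     = \frac{71}{1000}
P(D|+) = P(+|D)P(D)/P(+) = \frac{85}{142}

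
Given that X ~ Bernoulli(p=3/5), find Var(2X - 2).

For X ~ Bernoulli(p=3/5):
Var(X) = \frac{6}{25}
Var(2X - 2) = (2)² × Var(X) = 4 × \frac{6}{25} = \frac{24}{25}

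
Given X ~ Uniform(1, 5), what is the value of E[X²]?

Using the identity E[X²] = Var(X) + (E[X])²:
E[X] = 3
Var(X) = \frac{4}{3}
E[X²] = \frac{4}{3} + (3)²
= \frac{31}{3}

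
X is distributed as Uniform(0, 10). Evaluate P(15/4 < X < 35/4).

P(15/4 < X < 35/4) = ∫_{15/4}^{35/4} f(x) dx
where f(x) = \frac{1}{10}
= \frac{1}{2}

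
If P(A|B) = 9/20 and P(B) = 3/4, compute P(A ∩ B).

By definition, P(A|B) = P(A ∩ B) / P(B)
So P(A ∩ B) = P(A|B) × P(B)
= 9/20 × 3/4
= 27/80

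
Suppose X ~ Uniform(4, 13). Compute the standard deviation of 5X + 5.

For X ~ Uniform(4, 13):
Var(X) = \frac{27}{4}
SD(X) = √(Var(X)) = √(\frac{27}{4}) = \frac{3 \sqrt{3}}{2}
SD(5X + 5) = |5| × SD(X) = 5 × \frac{3 \sqrt{3}}{2} = \frac{15 \sqrt{3}}{2}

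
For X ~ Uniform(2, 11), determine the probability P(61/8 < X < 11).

P(61/8 < X < 11) = ∫_{61/8}^{11} f(x) dx
where f(x) = \frac{1}{9}
= \frac{3}{8}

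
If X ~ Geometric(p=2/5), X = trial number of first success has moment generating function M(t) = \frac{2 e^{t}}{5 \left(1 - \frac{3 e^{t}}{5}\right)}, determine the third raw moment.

To find E[X^3], compute M^(3)(0):
M^(1)(t) = \frac{2 e^{t}}{5 \left(1 - \frac{3 e^{t}}{5}\right)} + \frac{6 e^{2 t}}{25 \left(1 - \frac{3 e^{t}}{5}\right)^{2}}
M^(2)(t) = \frac{2 e^{t}}{5 \left(1 - \frac{3 e^{t}}{5}\right)} + \frac{18 e^{2 t}}{25 \left(1 - \frac{3 e^{t}}{5}\right)^{2}} + \frac{36 e^{3 t}}{125 \left(1 - \frac{3 e^{t}}{5}\right)^{3}}
M^(3)(t) = \frac{2 e^{t}}{5 \left(1 - \frac{3 e^{t}}{5}\right)} + \frac{42 e^{2 t}}{25 \left(1 - \frac{3 e^{t}}{5}\right)^{2}} + \frac{216 e^{3 t}}{125 \left(1 - \frac{3 e^{t}}{5}\right)^{3}} + \frac{324 e^{4 t}}{625 \left(1 - \frac{3 e^{t}}{5}\right)^{4}}
M^(3)(0) = \frac{235}{4}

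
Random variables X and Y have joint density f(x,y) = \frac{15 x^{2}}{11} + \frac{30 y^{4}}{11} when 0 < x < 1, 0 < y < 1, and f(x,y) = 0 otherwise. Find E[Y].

E[Y] = ∫_0^1 ∫_0^1 y × f(x,y) dx dy
= \frac{15}{22}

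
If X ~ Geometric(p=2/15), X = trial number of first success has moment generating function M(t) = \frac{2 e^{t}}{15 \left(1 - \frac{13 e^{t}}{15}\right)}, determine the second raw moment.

To find E[X^2], compute M^(2)(0):
M^(1)(t) = \frac{2 e^{t}}{15 \left(1 - \frac{13 e^{t}}{15}\right)} + \frac{26 e^{2 t}}{225 \left(1 - \frac{13 e^{t}}{15}\right)^{2}}
M^(2)(t) = \frac{2 e^{t}}{15 \left(1 - \frac{13 e^{t}}{15}\right)} + \frac{26 e^{2 t}}{75 \left(1 - \frac{13 e^{t}}{15}\right)^{2}} + \frac{676 e^{3 t}}{3375 \left(1 - \frac{13 e^{t}}{15}\right)^{3}}
M^(2)(0) = 105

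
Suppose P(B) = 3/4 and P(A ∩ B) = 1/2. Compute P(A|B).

P(A|B) = P(A ∩ B) / P(B)
= (1/2) / (3/4)
= 2/3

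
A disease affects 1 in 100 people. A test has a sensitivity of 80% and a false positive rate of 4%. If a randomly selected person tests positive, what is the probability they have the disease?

Let D = the rare event, + = positive/flagged.
P(D) = 1/100
P(+|D) = 80/100 = 4/5
P(+|D') = 4/100 = 1/25
P(+) = P(+|D)P(D) + P(+|D')P(D')
     = \frac{4}{5} × \frac{1}{100} + \frac{1}{25} × \frac{99}{100}
     = \frac{119}{2500}
P(D|+) = P(+|D)P(D)/P(+) = \frac{20}{119}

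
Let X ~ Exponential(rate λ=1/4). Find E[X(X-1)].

E[X(X-1)] = E[X² - X] = E[X²] - E[X]
E[X] = 4
E[X²] = Var(X) + (E[X])² = 16 + (4)² = 32
E[X(X-1)] = 32 - 4 = 28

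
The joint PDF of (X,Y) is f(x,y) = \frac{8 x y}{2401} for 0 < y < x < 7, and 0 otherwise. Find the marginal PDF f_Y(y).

f_Y(y) = ∫_y^7 \frac{8 x y}{2401} dx = \frac{4 y \left(49 - y^{2}\right)}{2401}
for 0 < y < 7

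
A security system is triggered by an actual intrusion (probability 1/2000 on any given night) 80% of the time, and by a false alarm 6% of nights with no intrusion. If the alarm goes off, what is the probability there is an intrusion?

Let D = the rare event, + = positive/flagged.
P(D) = 1/2000
P(+|D) = 80/100 = 4/5
P(+|D') = 6/100 = 3/50
P(+) = P(+|D)P(D) + P(+|D')P(D')
     = \frac{4}{5} × \frac{1}{2000} + \frac{3}{50} × \frac{1999}{2000}
     = \frac{6037}{100000}
P(D|+) = P(+|D)P(D)/P(+) = \frac{40}{6037}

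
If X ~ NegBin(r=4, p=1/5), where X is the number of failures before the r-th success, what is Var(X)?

For X ~ NegBin(r=4, p=1/5), where X is the number of failures before the r-th success:
Var(X) = 80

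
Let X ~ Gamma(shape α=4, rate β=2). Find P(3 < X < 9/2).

P(3 < X < 9/2) = ∫_{3}^{9/2} f(x) dx
where f(x) = \frac{8 x^{3} e^{- 2 x}}{3}
= \frac{-172 + 61 e^{3}}{e^{9}}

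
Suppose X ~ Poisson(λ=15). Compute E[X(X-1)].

E[X(X-1)] = E[X² - X] = E[X²] - E[X]
E[X] = 15
E[X²] = Var(X) + (E[X])² = 15 + (15)² = 240
E[X(X-1)] = 240 - 15 = 225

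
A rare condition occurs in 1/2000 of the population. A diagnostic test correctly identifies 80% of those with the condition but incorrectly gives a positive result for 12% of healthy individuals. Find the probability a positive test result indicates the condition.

Let D = the rare event, + = positive/flagged.
P(D) = 1/2000
P(+|D) = 80/100 = 4/5
P(+|D') = 12/100 = 3/25
P(+) = P(+|D)P(D) + P(+|D')P(D')
     = \frac{4}{5} × \frac{1}{2000} + \frac{3}{25} × \frac{1999}{2000}
     = \frac{6017}{50000}
P(D|+) = P(+|D)P(D)/P(+) = \frac{20}{6017}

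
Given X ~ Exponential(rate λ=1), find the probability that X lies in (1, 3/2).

P(1 < X < 3/2) = ∫_{1}^{3/2} f(x) dx
where f(x) = e^{- x}
= - \frac{1}{e^{\frac{3}{2}}} + e^{-1}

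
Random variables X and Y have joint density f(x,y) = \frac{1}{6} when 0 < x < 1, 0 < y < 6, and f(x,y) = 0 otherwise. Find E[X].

f_X(x) = ∫_0^6 \frac{1}{6} dy = 1
E[X] = ∫_0^1 x × (1) dx = \frac{1}{2}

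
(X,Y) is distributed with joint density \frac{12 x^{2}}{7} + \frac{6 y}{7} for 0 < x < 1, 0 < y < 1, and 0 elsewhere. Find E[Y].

E[Y] = ∫_0^1 ∫_0^1 y × f(x,y) dx dy
= \frac{4}{7}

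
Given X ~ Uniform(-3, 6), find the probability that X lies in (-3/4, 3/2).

P(-3/4 < X < 3/2) = ∫_{-3/4}^{3/2} f(x) dx
where f(x) = \frac{1}{9}
= \frac{1}{4}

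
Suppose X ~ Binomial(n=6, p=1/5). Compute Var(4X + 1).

For X ~ Binomial(n=6, p=1/5):
Var(X) = \frac{24}{25}
Var(4X + 1) = (4)² × Var(X) = 16 × \frac{24}{25} = \frac{384}{25}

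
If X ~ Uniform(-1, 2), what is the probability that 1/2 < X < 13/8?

P(1/2 < X < 13/8) = ∫_{1/2}^{13/8} f(x) dx
where f(x) = \frac{1}{3}
= \frac{3}{8}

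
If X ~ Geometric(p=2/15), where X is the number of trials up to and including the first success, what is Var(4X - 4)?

For X ~ Geometric(p=2/15), where X is the number of trials up to and including the first success:
Var(X) = \frac{195}{4}
Var(4X - 4) = (4)² × Var(X) = 16 × \frac{195}{4} = 780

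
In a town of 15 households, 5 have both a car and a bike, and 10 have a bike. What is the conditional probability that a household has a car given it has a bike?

P(A ∩ B) = 5/15 = 1/3
P(B) = 10/15 = 2/3
P(A|B) = P(A ∩ B) / P(B) = (1/3) / (2/3) = 1/2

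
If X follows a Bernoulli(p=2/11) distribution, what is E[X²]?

Using the identity E[X²] = Var(X) + (E[X])²:
E[X] = \frac{2}{11}
Var(X) = \frac{18}{121}
E[X²] = \frac{18}{121} + (\frac{2}{11})²
= \frac{2}{11}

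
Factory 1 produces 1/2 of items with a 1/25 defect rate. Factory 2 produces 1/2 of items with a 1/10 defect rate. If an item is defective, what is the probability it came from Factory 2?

Using Bayes' theorem:
P(F1) = 1/2, P(D|F1) = 1/25
P(F2) = 1/2, P(D|F2) = 1/10
P(D) = P(D|F1)P(F1) + P(D|F2)P(F2)
     = \frac{7}{100}
P(F2|D) = P(D|F2)P(F2) / P(D)
= \frac{5}{7}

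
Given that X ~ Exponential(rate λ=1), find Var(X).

For X ~ Exponential(rate λ=1):
Var(X) = 1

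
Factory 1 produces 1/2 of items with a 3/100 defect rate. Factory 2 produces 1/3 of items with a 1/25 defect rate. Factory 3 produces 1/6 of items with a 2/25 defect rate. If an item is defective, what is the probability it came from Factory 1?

Using Bayes' theorem:
P(F1) = 1/2, P(D|F1) = 3/100
P(F2) = 1/3, P(D|F2) = 1/25
P(F3) = 1/6, P(D|F3) = 2/25
P(D) = P(D|F1)P(F1) + P(D|F2)P(F2) + P(D|F3)P(F3)
     = \frac{1}{24}
P(F1|D) = P(D|F1)P(F1) / P(D)
= \frac{9}{25}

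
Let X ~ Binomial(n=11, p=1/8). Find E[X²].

Using the identity E[X²] = Var(X) + (E[X])²:
E[X] = \frac{11}{8}
Var(X) = \frac{77}{64}
E[X²] = \frac{77}{64} + (\frac{11}{8})²
= \frac{99}{32}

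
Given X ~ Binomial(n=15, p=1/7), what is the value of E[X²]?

Using the identity E[X²] = Var(X) + (E[X])²:
E[X] = \frac{15}{7}
Var(X) = \frac{90}{49}
E[X²] = \frac{90}{49} + (\frac{15}{7})²
= \frac{45}{7}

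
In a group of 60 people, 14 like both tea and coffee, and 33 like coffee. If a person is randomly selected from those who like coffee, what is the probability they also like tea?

P(A ∩ B) = 14/60 = 7/30
P(B) = 33/60 = 11/20
P(A|B) = P(A ∩ B) / P(B) = (7/30) / (11/20) = 14/33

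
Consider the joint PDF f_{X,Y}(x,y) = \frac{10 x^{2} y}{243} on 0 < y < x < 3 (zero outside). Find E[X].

f_X(x) = ∫_0^x \frac{10 x^{2} y}{243} dy = \frac{5 x^{4}}{243}
E[X] = ∫_0^3 x × (\frac{5 x^{4}}{243}) dx = \frac{5}{2}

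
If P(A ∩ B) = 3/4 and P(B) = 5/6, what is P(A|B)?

P(A|B) = P(A ∩ B) / P(B)
= (3/4) / (5/6)
= 9/10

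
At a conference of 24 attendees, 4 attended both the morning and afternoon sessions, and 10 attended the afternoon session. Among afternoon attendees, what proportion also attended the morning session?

P(A ∩ B) = 4/24 = 1/6
P(B) = 10/24 = 5/12
P(A|B) = P(A ∩ B) / P(B) = (1/6) / (5/12) = 2/5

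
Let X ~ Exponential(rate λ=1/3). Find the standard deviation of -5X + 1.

For X ~ Exponential(rate λ=1/3):
Var(X) = 9
SD(X) = √(Var(X)) = √(9) = 3
SD(-5X + 1) = |-5| × SD(X) = 5 × 3 = 15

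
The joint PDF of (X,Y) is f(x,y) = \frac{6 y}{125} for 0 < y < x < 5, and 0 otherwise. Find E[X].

f_X(x) = ∫_0^x \frac{6 y}{125} dy = \frac{3 x^{2}}{125}
E[X] = ∫_0^5 x × (\frac{3 x^{2}}{125}) dx = \frac{15}{4}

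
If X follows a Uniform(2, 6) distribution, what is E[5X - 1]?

For X ~ Uniform(2, 6):
E[X] = 4
E[5X - 1] = 5 × E[X] - 1 = 19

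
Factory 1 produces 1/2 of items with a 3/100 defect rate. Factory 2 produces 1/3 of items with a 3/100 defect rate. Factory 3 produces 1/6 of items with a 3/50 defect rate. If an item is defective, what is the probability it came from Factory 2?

Using Bayes' theorem:
P(F1) = 1/2, P(D|F1) = 3/100
P(F2) = 1/3, P(D|F2) = 3/100
P(F3) = 1/6, P(D|F3) = 3/50
P(D) = P(D|F1)P(F1) + P(D|F2)P(F2) + P(D|F3)P(F3)
     = \frac{7}{200}
P(F2|D) = P(D|F2)P(F2) / P(D)
= \frac{2}{7}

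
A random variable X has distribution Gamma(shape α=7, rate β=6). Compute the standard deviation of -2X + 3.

For X ~ Gamma(shape α=7, rate β=6):
Var(X) = \frac{7}{36}
SD(X) = √(Var(X)) = √(\frac{7}{36}) = \frac{\sqrt{7}}{6}
SD(-2X + 3) = |-2| × SD(X) = 2 × \frac{\sqrt{7}}{6} = \frac{\sqrt{7}}{3}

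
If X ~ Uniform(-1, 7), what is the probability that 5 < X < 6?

P(5 < X < 6) = ∫_{5}^{6} f(x) dx
where f(x) = \frac{1}{8}
= \frac{1}{8}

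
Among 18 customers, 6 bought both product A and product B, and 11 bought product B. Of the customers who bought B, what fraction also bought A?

P(A ∩ B) = 6/18 = 1/3
P(B) = 11/18
P(A|B) = P(A ∩ B) / P(B) = (1/3) / (11/18) = 6/11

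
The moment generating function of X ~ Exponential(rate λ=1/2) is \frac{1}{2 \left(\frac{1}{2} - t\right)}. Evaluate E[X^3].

To find E[X^3], compute M^(3)(0):
M^(1)(t) = \frac{1}{2 \left(\frac{1}{2} - t\right)^{2}}
M^(2)(t) = \frac{1}{\left(\frac{1}{2} - t\right)^{3}}
M^(3)(t) = \frac{3}{\left(\frac{1}{2} - t\right)^{4}}
M^(3)(0) = 48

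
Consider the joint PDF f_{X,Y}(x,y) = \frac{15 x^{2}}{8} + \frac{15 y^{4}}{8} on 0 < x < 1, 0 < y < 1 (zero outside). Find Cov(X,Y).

E[XY] = ∫∫ xy × f(x,y) dx dy = \frac{25}{64}
E[X] = \frac{21}{32}
E[Y] = \frac{5}{8}
Cov(X,Y) = E[XY] - E[X]E[Y] = - \frac{5}{256}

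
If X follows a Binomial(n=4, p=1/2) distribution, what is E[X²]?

Using the identity E[X²] = Var(X) + (E[X])²:
E[X] = 2
Var(X) = 1
E[X²] = 1 + (2)²
= 5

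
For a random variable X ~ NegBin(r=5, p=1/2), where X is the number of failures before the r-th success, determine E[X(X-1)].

E[X(X-1)] = E[X² - X] = E[X²] - E[X]
E[X] = 5
E[X²] = Var(X) + (E[X])² = 10 + (5)² = 35
E[X(X-1)] = 35 - 5 = 30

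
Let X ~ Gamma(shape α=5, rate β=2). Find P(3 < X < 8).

P(3 < X < 8) = ∫_{3}^{8} f(x) dx
where f(x) = \frac{4 x^{4} e^{- 2 x}}{3}
= \frac{5 \left(-2135 + 69 e^{10}\right)}{3 e^{16}}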